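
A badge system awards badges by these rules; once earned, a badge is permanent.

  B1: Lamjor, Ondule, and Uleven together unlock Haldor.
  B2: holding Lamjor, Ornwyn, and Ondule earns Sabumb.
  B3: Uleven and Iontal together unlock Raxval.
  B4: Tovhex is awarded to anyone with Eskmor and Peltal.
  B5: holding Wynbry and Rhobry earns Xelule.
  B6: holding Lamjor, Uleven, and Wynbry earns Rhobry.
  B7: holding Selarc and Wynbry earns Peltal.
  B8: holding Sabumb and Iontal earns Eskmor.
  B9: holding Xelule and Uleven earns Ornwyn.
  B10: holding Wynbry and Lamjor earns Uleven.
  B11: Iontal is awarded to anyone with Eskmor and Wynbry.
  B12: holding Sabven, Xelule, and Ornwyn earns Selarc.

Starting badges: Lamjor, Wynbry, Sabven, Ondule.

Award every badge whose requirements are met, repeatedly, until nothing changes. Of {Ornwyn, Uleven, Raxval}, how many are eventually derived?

With Wynbry and Lamjor, Uleven is earned (B10).
With Lamjor, Uleven, and Wynbry, Rhobry is earned (B6).
With Wynbry and Rhobry, Xelule is earned (B5).
With Xelule and Uleven, Ornwyn is earned (B9).
Ornwyn: reached.
Uleven: reached.
Raxval would need Uleven and Iontal (B3), but Iontal is never earned.
Reached: Ornwyn and Uleven — 2 of the 3.

2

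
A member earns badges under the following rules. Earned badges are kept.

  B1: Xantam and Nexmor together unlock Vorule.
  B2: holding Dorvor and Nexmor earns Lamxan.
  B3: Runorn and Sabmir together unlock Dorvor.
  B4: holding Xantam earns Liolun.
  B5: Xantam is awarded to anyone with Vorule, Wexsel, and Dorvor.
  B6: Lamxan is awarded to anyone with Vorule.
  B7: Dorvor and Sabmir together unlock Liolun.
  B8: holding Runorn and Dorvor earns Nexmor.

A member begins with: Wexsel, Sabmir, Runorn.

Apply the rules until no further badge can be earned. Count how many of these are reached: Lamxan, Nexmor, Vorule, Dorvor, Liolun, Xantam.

4

With Runorn and Sabmir, Dorvor is earned (B3).
With Dorvor and Sabmir, Liolun is earned (B7).
With Runorn and Dorvor, Nexmor is earned (B8).
With Dorvor and Nexmor, Lamxan is earned (B2).
Lamxan: reached.
Nexmor: reached.
Vorule would need Xantam and Nexmor (B1), but Xantam is never earned.
Dorvor: reached.
Liolun: reached.
Xantam would need Vorule, Wexsel, and Dorvor (B5), but Vorule is never earned.
Reached: Lamxan, Nexmor, Dorvor, and Liolun — 4 of the 6.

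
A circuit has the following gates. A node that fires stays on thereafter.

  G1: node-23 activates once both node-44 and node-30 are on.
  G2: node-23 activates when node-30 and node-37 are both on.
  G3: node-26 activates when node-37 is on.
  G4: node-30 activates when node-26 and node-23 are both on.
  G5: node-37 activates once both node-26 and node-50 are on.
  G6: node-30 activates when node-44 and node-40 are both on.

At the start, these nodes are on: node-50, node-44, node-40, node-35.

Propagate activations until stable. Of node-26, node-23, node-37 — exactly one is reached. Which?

node-23

node-44 and node-40 are on, so node-30 activates (G6).
G1: node-44 and node-30 on → node-23 on.
node-26 would need node-37 (G3), but node-37 never turns on. node-37 would need node-26 and node-50 (G5), but node-26 never turns on.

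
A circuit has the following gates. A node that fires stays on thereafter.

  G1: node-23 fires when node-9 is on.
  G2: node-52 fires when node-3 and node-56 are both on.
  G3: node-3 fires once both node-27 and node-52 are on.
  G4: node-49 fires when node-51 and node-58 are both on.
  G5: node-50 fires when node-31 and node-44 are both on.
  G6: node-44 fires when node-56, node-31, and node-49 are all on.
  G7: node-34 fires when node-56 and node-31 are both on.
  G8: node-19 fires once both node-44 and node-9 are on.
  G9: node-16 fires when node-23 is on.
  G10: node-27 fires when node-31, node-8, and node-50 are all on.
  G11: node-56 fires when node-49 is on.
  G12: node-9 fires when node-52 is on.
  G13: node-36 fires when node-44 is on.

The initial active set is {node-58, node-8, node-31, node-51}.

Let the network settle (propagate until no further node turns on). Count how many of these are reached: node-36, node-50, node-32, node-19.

2

node-51 and node-58 are on, so node-49 fires (G4).
node-49 is on, so node-56 fires (G11).
node-56, node-31, and node-49 are on, so node-44 fires (G6).
G5: node-31 and node-44 on → node-50 on.
node-44 is on, so node-36 fires (G13).
node-36: reached.
node-50: reached.
No rule produces node-32, and it is not given.
node-19 would need node-44 and node-9 (G8), but node-9 never turns on.
Reached: node-36 and node-50 — 2 of the 4.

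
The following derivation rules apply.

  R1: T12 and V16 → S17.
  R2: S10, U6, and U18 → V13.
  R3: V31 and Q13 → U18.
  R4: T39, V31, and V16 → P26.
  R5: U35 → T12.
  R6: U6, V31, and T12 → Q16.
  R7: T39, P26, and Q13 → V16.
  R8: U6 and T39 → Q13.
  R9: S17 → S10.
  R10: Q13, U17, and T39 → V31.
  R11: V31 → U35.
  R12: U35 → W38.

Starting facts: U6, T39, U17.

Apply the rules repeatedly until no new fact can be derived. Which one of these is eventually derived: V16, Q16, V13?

From U6 and T39, R8 gives Q13.
From Q13, U17, and T39, R10 gives V31.
V31 holds, so U35 follows (R11).
U35 holds, so T12 follows (R5).
From U6, V31, and T12, R6 gives Q16.
V13 would need S10, U6, and U18 (R2), but S10 is never established. V16 would need T39, P26, and Q13 (R7), but P26 is never established.

Q16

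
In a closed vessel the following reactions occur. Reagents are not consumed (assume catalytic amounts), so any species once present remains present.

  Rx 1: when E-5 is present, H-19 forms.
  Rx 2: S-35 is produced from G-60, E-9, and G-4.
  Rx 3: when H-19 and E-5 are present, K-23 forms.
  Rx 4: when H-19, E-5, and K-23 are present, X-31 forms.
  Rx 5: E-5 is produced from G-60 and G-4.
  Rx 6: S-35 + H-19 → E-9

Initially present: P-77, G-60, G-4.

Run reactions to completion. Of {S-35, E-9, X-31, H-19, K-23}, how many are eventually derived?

3

G-60 and G-4 present → E-5 forms (Rx 5).
E-5 present → H-19 forms (Rx 1).
H-19 and E-5 present → K-23 forms (Rx 3).
H-19, E-5, and K-23 present → X-31 forms (Rx 4).
S-35 would need G-60, E-9, and G-4 (Rx 2), but E-9 never forms.
E-9 would need S-35 and H-19 (Rx 6), but S-35 never forms.
X-31: reached.
H-19: reached.
K-23: reached.
Reached: X-31, H-19, and K-23 — 3 of the 5.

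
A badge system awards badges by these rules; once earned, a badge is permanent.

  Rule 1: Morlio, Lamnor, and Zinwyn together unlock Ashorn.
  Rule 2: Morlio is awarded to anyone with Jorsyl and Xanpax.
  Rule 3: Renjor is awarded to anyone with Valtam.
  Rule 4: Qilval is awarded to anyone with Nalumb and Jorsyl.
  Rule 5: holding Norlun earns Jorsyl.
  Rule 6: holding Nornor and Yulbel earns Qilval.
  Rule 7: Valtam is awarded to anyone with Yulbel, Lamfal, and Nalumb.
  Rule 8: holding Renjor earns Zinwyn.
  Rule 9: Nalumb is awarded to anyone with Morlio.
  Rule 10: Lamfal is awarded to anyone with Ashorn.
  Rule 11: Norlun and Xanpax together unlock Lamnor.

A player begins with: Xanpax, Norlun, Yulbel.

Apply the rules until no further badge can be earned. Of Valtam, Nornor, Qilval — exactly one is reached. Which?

With Norlun, Jorsyl is earned (Rule 5).
With Jorsyl and Xanpax, Morlio is earned (Rule 2).
With Morlio, Nalumb is earned (Rule 9).
With Nalumb and Jorsyl, Qilval is earned (Rule 4).
No rule produces Nornor, and it is not given. Valtam would need Yulbel, Lamfal, and Nalumb (Rule 7), but Lamfal is never earned.

Qilval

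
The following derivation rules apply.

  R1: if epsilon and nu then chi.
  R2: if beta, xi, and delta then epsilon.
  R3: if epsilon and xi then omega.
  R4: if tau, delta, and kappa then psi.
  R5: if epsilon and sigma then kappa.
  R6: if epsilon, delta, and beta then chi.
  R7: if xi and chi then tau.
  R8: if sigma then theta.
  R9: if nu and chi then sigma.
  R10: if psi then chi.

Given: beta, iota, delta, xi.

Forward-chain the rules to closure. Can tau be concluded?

From beta, xi, and delta, R2 gives epsilon.
epsilon, delta, and beta hold, so chi follows (R6).
xi and chi hold, so tau follows (R7).

Yes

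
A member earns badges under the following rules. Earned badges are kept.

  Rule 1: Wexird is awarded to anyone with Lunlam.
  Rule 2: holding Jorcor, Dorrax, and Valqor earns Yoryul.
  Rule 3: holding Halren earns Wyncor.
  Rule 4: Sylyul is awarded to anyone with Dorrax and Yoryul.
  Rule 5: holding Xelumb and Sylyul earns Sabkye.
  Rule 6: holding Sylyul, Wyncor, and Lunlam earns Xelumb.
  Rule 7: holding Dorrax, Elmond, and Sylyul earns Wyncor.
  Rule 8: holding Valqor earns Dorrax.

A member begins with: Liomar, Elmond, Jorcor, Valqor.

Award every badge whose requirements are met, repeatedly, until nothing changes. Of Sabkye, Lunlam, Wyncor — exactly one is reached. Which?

With Valqor, Dorrax is earned (Rule 8).
With Jorcor, Dorrax, and Valqor, Yoryul is earned (Rule 2).
With Dorrax and Yoryul, Sylyul is earned (Rule 4).
With Dorrax, Elmond, and Sylyul, Wyncor is earned (Rule 7).
Sabkye would need Xelumb and Sylyul (Rule 5), but Xelumb is never earned. No rule produces Lunlam, and it is not given.

Wyncor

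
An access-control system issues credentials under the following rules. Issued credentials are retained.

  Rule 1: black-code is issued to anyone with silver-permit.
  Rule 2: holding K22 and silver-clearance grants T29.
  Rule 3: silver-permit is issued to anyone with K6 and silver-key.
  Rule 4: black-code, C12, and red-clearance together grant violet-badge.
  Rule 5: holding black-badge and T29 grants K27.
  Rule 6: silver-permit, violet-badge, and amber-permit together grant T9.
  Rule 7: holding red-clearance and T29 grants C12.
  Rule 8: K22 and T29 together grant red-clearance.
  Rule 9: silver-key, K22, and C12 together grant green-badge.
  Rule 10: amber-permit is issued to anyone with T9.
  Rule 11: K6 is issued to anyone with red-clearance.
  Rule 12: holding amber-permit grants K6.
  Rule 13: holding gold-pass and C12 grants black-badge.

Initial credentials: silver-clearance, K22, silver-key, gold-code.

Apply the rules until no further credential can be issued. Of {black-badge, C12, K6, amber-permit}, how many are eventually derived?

2

Holding K22 and silver-clearance grants T29 (Rule 2).
Holding K22 and T29 grants red-clearance (Rule 8).
Holding red-clearance and T29 grants C12 (Rule 7).
Holding red-clearance grants K6 (Rule 11).
black-badge would need gold-pass and C12 (Rule 13), but gold-pass is never granted.
C12: reached.
K6: reached.
amber-permit would need T9 (Rule 10), but T9 is never granted.
Reached: C12 and K6 — 2 of the 4.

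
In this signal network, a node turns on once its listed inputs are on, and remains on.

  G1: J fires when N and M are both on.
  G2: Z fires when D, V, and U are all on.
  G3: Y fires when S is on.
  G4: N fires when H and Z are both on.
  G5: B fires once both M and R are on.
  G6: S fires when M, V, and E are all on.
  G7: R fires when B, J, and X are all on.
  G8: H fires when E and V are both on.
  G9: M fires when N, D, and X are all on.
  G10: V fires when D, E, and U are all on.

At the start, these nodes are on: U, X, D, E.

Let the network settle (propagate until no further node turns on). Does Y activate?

D, E, and U are on, so V fires (G10).
E and V are on, so H fires (G8).
G2: D, V, and U on → Z on.
H and Z are on, so N fires (G4).
N, D, and X are on, so M fires (G9).
M, V, and E are on, so S fires (G6).
G3: S on → Y on.

Yes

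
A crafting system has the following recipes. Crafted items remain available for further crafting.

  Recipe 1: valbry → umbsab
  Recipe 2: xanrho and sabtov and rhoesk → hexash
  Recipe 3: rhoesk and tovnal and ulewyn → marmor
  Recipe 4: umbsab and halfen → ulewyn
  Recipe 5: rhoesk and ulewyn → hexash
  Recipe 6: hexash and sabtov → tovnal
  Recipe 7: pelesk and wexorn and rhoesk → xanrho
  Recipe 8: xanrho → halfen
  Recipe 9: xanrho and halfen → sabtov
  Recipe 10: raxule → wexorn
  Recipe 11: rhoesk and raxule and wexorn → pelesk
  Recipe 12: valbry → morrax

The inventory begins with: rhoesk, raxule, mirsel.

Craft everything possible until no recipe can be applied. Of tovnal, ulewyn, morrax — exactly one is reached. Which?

Using Recipe 10, raxule makes wexorn.
rhoesk and raxule and wexorn → pelesk (Recipe 11).
Using Recipe 7, pelesk, wexorn, and rhoesk make xanrho.
xanrho → halfen (Recipe 8).
Using Recipe 9, xanrho and halfen make sabtov.
xanrho and sabtov and rhoesk → hexash (Recipe 2).
Using Recipe 6, hexash and sabtov make tovnal.
morrax would need valbry (Recipe 12), but valbry is never obtained. ulewyn would need umbsab and halfen (Recipe 4), but umbsab is never obtained.

tovnal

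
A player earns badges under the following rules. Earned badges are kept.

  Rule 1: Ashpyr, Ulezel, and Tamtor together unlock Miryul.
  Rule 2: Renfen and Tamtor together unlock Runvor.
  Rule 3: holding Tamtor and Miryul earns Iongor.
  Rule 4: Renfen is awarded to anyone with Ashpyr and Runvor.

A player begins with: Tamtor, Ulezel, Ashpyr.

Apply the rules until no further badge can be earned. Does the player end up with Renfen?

No

Renfen would need Ashpyr and Runvor (Rule 4), but Runvor is never earned.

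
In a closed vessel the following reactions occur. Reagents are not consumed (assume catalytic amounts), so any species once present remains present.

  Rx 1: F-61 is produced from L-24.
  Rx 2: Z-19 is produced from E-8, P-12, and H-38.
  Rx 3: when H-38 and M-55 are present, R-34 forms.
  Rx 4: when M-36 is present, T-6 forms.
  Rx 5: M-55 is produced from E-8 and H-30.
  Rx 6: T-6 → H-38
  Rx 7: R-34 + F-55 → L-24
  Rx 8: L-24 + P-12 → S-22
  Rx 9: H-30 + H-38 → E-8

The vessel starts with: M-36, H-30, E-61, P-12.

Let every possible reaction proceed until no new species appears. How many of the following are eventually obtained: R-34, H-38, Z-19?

3

M-36 present → T-6 forms (Rx 4).
T-6 present → H-38 forms (Rx 6).
H-30 and H-38 present → E-8 forms (Rx 9).
E-8, P-12, and H-38 present → Z-19 forms (Rx 2).
E-8 and H-30 present → M-55 forms (Rx 5).
H-38 and M-55 present → R-34 forms (Rx 3).
R-34: reached.
H-38: reached.
Z-19: reached.
All 3 are reached.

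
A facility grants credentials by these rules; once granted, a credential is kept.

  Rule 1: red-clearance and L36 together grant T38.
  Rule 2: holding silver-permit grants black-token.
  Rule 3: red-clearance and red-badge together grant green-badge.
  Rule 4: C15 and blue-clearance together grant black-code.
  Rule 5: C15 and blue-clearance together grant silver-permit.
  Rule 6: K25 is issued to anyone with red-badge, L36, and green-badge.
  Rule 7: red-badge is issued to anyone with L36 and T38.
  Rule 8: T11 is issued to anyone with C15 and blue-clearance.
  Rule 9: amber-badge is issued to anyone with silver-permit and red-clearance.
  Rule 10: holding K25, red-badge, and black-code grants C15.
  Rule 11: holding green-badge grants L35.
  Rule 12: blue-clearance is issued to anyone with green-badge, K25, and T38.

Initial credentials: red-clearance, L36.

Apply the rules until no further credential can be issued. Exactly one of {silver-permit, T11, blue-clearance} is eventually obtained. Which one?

Holding red-clearance and L36 grants T38 (Rule 1).
Holding L36 and T38 grants red-badge (Rule 7).
Holding red-clearance and red-badge grants green-badge (Rule 3).
Holding red-badge, L36, and green-badge grants K25 (Rule 6).
Holding green-badge, K25, and T38 grants blue-clearance (Rule 12).
T11 would need C15 and blue-clearance (Rule 8), but C15 is never granted. silver-permit would need C15 and blue-clearance (Rule 5), but C15 is never granted.

blue-clearance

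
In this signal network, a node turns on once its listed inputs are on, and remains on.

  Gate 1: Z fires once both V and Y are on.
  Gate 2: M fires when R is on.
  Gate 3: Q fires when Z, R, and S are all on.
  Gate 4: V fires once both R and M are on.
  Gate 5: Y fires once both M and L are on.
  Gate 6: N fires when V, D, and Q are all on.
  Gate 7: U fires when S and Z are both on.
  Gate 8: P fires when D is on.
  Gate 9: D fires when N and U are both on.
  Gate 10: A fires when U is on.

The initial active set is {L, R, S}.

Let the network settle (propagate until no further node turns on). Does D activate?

No

D would need N and U (Gate 9), but N never turns on.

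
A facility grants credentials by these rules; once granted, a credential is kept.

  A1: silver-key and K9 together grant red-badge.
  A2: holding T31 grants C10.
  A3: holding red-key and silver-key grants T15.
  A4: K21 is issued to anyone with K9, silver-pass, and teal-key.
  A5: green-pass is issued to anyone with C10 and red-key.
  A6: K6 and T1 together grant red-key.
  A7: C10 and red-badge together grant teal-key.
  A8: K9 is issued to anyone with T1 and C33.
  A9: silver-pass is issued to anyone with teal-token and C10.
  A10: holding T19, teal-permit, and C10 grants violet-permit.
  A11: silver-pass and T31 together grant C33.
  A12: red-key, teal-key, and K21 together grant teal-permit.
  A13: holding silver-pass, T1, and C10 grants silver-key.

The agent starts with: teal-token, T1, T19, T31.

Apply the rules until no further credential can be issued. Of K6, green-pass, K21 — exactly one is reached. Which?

Holding T31 grants C10 (A2).
Holding teal-token and C10 grants silver-pass (A9).
Holding silver-pass and T31 grants C33 (A11).
Holding silver-pass, T1, and C10 grants silver-key (A13).
Holding T1 and C33 grants K9 (A8).
Holding silver-key and K9 grants red-badge (A1).
Holding C10 and red-badge grants teal-key (A7).
Holding K9, silver-pass, and teal-key grants K21 (A4).
green-pass would need C10 and red-key (A5), but red-key is never granted. No rule produces K6, and it is not given.

K21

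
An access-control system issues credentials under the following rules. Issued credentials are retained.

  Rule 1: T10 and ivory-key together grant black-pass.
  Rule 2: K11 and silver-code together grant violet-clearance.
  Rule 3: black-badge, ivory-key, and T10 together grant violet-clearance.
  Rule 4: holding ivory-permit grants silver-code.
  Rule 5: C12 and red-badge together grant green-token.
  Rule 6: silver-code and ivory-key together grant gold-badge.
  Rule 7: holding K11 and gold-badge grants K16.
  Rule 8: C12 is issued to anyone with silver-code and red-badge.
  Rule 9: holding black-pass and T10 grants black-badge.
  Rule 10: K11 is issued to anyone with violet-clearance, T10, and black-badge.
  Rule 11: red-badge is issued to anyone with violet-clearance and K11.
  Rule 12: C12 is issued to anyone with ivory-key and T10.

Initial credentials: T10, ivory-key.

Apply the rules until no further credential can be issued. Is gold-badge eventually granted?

gold-badge would need silver-code and ivory-key (Rule 6), but silver-code is never granted.

No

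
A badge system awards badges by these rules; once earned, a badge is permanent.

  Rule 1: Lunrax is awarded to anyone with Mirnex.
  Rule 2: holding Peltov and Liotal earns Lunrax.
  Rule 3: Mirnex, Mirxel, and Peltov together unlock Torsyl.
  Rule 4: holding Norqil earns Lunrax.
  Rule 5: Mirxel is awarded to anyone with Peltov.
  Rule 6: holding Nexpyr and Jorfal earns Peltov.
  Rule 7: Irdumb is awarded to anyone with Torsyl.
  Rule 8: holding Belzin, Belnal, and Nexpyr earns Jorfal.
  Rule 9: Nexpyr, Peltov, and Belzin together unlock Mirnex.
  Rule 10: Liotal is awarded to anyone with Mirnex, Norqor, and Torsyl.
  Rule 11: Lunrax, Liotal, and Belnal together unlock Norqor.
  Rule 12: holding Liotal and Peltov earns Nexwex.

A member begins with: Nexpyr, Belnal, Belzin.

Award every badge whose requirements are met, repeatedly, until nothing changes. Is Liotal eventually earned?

Liotal would need Mirnex, Norqor, and Torsyl (Rule 10), but Norqor is never earned.

No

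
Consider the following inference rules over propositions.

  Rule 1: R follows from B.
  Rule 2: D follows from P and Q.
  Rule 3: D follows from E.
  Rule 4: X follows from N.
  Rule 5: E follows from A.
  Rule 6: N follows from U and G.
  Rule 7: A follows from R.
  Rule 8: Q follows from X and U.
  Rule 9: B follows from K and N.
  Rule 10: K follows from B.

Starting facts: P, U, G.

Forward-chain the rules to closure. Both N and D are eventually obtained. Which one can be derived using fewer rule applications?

N: From U and G, Rule 6 gives N. [1 rule application]
D: U and G hold, so N follows (Rule 6). From N, Rule 4 gives X. X and U hold, so Q follows (Rule 8). From P and Q, Rule 2 gives D. [4 rule applications]
N needs fewer.

N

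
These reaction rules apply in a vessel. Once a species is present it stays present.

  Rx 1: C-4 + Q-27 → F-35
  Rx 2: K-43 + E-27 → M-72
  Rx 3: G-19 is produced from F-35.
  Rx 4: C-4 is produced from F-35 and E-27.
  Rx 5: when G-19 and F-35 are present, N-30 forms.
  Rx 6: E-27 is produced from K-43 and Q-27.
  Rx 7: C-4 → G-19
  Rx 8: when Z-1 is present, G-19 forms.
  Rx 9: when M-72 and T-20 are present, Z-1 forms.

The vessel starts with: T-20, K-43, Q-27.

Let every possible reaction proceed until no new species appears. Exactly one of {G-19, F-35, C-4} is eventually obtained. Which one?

G-19

K-43 and Q-27 present → E-27 forms (Rx 6).
K-43 and E-27 present → M-72 forms (Rx 2).
M-72 and T-20 present → Z-1 forms (Rx 9).
Z-1 present → G-19 forms (Rx 8).
C-4 would need F-35 and E-27 (Rx 4), but F-35 never forms. F-35 would need C-4 and Q-27 (Rx 1), but C-4 never forms.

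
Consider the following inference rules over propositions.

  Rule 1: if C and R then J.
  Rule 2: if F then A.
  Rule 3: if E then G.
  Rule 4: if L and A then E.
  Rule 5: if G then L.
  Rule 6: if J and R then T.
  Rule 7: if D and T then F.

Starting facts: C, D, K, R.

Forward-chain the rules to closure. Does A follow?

Yes

C and R hold, so J follows (Rule 1).
From J and R, Rule 6 gives T.
D and T hold, so F follows (Rule 7).
F holds, so A follows (Rule 2).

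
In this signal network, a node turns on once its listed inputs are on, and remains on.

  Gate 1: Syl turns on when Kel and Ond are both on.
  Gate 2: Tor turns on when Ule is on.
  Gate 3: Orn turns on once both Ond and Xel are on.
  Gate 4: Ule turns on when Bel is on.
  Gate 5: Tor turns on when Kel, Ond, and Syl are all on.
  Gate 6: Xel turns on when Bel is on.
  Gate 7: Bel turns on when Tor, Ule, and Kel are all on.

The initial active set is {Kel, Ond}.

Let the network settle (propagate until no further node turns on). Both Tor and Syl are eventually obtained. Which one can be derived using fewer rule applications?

Syl: Kel and Ond are on, so Syl turns on (Gate 1). [1 rule application]
Tor: Kel and Ond are on, so Syl turns on (Gate 1). Kel, Ond, and Syl are on, so Tor turns on (Gate 5). [2 rule applications]
Syl needs fewer.

Syl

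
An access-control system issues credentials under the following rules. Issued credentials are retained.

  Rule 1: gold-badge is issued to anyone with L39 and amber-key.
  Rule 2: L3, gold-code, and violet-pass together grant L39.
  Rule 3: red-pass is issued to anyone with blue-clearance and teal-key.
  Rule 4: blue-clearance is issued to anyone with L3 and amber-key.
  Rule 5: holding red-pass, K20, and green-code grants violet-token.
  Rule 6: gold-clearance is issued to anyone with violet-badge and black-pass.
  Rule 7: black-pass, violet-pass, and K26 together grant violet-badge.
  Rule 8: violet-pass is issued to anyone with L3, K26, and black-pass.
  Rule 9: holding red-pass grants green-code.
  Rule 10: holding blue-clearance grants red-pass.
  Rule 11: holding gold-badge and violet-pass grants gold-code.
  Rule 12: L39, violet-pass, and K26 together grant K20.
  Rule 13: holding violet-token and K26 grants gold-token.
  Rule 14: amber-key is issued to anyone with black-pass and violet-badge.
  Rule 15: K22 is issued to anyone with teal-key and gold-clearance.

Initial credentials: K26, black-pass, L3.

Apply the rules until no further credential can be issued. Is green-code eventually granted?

Yes

Holding L3, K26, and black-pass grants violet-pass (Rule 8).
Holding black-pass, violet-pass, and K26 grants violet-badge (Rule 7).
Holding black-pass and violet-badge grants amber-key (Rule 14).
Holding L3 and amber-key grants blue-clearance (Rule 4).
Holding blue-clearance grants red-pass (Rule 10).
Holding red-pass grants green-code (Rule 9).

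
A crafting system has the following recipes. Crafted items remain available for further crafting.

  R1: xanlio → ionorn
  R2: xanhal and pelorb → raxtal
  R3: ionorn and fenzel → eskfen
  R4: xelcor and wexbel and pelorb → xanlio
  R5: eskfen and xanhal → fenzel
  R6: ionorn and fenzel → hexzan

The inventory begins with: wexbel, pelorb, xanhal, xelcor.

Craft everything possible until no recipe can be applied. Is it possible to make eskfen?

No

eskfen would need ionorn and fenzel (R3), but fenzel is never obtained.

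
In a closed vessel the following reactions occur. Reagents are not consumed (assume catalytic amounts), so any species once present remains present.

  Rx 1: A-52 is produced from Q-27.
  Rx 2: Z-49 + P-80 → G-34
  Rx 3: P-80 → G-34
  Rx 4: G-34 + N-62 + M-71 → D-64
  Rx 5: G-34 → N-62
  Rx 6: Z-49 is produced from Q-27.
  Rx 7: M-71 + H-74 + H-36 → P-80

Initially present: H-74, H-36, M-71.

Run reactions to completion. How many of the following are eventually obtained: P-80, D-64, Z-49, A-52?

2

M-71, H-74, and H-36 present → P-80 forms (Rx 7).
P-80 present → G-34 forms (Rx 3).
G-34 present → N-62 forms (Rx 5).
G-34, N-62, and M-71 present → D-64 forms (Rx 4).
P-80: reached.
D-64: reached.
Z-49 would need Q-27 (Rx 6), but Q-27 never forms.
A-52 would need Q-27 (Rx 1), but Q-27 never forms.
Reached: P-80 and D-64 — 2 of the 4.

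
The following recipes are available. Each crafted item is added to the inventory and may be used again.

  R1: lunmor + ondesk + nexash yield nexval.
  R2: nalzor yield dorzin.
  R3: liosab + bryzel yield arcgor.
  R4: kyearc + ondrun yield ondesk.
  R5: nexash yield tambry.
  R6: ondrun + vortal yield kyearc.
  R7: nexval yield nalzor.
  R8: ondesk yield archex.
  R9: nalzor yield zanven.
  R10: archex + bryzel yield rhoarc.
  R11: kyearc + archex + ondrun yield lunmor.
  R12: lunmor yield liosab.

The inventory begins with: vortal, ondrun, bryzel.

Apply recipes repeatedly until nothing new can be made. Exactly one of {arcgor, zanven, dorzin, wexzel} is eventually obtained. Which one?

arcgor

Using R6, ondrun and vortal make kyearc.
kyearc + ondrun → ondesk (R4).
ondesk → archex (R8).
kyearc + archex + ondrun → lunmor (R11).
Using R12, lunmor makes liosab.
Using R3, liosab and bryzel make arcgor.
zanven would need nalzor (R9), but nalzor is never obtained. No rule produces wexzel, and it is not given. dorzin would need nalzor (R2), but nalzor is never obtained.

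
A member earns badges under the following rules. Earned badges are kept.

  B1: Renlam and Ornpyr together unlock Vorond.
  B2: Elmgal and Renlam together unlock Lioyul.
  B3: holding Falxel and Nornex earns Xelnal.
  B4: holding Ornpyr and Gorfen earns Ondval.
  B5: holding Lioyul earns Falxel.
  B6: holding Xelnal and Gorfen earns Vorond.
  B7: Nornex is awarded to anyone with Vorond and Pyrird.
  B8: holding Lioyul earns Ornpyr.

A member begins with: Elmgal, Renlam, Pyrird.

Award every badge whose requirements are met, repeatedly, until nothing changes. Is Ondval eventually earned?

Ondval would need Ornpyr and Gorfen (B4), but Gorfen is never earned.

No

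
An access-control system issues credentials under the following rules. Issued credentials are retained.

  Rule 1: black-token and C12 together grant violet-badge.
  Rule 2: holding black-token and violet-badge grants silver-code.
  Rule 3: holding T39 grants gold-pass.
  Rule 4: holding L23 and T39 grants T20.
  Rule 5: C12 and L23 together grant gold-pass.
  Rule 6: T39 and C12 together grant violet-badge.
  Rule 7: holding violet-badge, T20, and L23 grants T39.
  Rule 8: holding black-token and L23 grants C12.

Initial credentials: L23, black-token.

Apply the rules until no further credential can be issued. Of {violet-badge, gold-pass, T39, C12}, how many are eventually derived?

Holding black-token and L23 grants C12 (Rule 8).
Holding C12 and L23 grants gold-pass (Rule 5).
Holding black-token and C12 grants violet-badge (Rule 1).
violet-badge: reached.
gold-pass: reached.
T39 would need violet-badge, T20, and L23 (Rule 7), but T20 is never granted.
C12: reached.
Reached: violet-badge, gold-pass, and C12 — 3 of the 4.

3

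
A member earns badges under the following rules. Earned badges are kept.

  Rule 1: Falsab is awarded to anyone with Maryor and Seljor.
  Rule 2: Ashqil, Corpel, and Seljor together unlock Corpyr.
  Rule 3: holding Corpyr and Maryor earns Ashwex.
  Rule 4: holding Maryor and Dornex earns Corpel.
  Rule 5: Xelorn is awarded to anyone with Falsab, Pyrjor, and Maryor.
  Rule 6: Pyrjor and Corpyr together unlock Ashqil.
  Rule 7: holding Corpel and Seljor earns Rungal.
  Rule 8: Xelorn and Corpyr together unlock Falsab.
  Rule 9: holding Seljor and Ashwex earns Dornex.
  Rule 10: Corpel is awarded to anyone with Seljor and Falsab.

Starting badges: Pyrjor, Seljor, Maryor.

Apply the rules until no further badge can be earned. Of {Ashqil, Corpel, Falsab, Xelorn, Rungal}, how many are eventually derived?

4

With Maryor and Seljor, Falsab is earned (Rule 1).
With Seljor and Falsab, Corpel is earned (Rule 10).
With Falsab, Pyrjor, and Maryor, Xelorn is earned (Rule 5).
With Corpel and Seljor, Rungal is earned (Rule 7).
Ashqil would need Pyrjor and Corpyr (Rule 6), but Corpyr is never earned.
Corpel: reached.
Falsab: reached.
Xelorn: reached.
Rungal: reached.
Reached: Corpel, Falsab, Xelorn, and Rungal — 4 of the 5.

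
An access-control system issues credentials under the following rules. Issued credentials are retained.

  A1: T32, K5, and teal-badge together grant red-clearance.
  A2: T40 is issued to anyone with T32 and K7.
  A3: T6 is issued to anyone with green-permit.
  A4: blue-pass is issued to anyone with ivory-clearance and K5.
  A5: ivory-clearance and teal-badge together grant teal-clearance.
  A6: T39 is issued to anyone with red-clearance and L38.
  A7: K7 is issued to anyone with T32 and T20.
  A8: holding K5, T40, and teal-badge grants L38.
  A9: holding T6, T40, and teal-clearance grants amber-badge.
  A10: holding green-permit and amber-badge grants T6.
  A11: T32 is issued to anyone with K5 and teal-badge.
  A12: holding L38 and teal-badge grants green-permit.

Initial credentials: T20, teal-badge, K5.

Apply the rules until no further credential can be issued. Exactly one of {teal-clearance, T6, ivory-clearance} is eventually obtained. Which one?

T6

Holding K5 and teal-badge grants T32 (A11).
Holding T32 and T20 grants K7 (A7).
Holding T32 and K7 grants T40 (A2).
Holding K5, T40, and teal-badge grants L38 (A8).
Holding L38 and teal-badge grants green-permit (A12).
Holding green-permit grants T6 (A3).
No rule produces ivory-clearance, and it is not given. teal-clearance would need ivory-clearance and teal-badge (A5), but ivory-clearance is never granted.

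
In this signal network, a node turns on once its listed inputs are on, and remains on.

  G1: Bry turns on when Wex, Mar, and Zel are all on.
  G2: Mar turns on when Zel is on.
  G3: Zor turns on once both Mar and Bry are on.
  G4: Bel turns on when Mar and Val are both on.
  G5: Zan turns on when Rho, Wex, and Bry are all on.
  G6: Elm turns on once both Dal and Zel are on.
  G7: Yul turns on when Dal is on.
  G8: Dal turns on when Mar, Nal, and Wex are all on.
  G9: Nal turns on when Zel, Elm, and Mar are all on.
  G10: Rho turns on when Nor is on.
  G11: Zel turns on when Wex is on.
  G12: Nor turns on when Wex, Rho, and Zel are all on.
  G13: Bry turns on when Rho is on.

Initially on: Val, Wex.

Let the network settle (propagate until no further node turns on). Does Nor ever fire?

Nor would need Wex, Rho, and Zel (G12), but Rho never turns on.

No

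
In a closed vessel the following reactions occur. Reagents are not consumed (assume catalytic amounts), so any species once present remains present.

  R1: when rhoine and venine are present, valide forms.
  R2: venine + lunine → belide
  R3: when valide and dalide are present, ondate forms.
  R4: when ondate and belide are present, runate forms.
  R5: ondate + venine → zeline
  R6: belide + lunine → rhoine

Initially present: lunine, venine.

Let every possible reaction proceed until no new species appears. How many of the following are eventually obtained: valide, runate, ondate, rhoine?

venine and lunine present → belide forms (R2).
belide and lunine present → rhoine forms (R6).
rhoine and venine present → valide forms (R1).
valide: reached.
runate would need ondate and belide (R4), but ondate never forms.
ondate would need valide and dalide (R3), but dalide never forms.
rhoine: reached.
Reached: valide and rhoine — 2 of the 4.

2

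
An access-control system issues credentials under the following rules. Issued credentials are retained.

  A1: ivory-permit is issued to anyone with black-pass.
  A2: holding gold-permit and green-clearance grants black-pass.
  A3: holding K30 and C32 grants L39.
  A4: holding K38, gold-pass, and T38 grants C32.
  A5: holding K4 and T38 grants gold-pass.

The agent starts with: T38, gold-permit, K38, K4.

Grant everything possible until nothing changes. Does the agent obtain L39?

L39 would need K30 and C32 (A3), but K30 is never granted.

No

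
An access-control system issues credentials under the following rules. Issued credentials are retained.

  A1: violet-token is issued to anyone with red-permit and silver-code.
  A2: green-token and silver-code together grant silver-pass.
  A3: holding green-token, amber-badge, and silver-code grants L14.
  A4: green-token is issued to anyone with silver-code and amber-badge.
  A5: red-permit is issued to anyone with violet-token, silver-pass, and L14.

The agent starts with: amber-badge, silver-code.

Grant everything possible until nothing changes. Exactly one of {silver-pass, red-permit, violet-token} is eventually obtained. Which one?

silver-pass

Holding silver-code and amber-badge grants green-token (A4).
Holding green-token and silver-code grants silver-pass (A2).
red-permit would need violet-token, silver-pass, and L14 (A5), but violet-token is never granted. violet-token would need red-permit and silver-code (A1), but red-permit is never granted.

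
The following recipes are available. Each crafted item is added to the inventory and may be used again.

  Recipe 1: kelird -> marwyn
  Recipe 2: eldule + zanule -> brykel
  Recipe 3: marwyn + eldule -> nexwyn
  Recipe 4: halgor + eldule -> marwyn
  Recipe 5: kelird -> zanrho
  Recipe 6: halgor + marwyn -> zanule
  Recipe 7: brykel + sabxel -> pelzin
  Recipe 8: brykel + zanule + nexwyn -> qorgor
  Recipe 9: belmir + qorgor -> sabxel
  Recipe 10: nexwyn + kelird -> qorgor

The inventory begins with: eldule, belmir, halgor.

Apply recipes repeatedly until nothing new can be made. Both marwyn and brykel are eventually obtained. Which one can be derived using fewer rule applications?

marwyn

marwyn: Using Recipe 4, halgor and eldule make marwyn. [1 rule application]
brykel: halgor + eldule -> marwyn (Recipe 4). Using Recipe 6, halgor and marwyn make zanule. Using Recipe 2, eldule and zanule make brykel. [3 rule applications]
marwyn needs fewer.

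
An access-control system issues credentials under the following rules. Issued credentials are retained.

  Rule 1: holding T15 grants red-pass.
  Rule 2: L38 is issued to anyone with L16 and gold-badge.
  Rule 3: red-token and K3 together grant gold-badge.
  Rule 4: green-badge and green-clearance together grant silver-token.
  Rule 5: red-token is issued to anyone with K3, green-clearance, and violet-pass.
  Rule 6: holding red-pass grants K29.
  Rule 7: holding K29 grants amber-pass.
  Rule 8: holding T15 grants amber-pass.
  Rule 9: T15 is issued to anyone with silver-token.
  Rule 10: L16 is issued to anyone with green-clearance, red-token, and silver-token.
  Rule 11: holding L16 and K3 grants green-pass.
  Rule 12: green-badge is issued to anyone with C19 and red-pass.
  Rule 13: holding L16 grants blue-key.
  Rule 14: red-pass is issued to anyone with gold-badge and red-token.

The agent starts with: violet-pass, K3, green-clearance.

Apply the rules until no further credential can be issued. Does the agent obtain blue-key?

blue-key would need L16 (Rule 13), but L16 is never granted.

No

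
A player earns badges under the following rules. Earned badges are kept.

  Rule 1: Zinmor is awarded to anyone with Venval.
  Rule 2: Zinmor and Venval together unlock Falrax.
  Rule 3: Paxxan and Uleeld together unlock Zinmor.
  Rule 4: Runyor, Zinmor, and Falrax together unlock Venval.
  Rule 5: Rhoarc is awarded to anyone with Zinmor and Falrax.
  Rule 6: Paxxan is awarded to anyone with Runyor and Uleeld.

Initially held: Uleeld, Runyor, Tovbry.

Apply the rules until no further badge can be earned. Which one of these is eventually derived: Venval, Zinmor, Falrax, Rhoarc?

Zinmor

With Runyor and Uleeld, Paxxan is earned (Rule 6).
With Paxxan and Uleeld, Zinmor is earned (Rule 3).
Falrax would need Zinmor and Venval (Rule 2), but Venval is never earned. Rhoarc would need Zinmor and Falrax (Rule 5), but Falrax is never earned. Venval would need Runyor, Zinmor, and Falrax (Rule 4), but Falrax is never earned.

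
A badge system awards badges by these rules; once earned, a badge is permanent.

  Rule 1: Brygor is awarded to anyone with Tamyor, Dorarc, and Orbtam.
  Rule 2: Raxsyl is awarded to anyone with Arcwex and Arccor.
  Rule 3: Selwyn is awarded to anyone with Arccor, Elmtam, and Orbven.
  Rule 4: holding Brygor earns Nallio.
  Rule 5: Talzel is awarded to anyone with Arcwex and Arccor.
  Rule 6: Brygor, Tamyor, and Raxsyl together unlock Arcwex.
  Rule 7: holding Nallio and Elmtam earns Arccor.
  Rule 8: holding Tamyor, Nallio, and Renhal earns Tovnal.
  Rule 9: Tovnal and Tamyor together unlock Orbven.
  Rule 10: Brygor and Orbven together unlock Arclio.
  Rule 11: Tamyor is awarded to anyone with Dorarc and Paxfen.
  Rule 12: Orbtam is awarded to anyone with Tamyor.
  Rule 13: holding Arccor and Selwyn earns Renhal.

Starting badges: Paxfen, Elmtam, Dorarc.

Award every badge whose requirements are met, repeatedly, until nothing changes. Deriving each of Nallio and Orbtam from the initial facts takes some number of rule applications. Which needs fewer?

Orbtam: With Dorarc and Paxfen, Tamyor is earned (Rule 11). With Tamyor, Orbtam is earned (Rule 12). [2 rule applications]
Nallio: With Dorarc and Paxfen, Tamyor is earned (Rule 11). With Tamyor, Orbtam is earned (Rule 12). With Tamyor, Dorarc, and Orbtam, Brygor is earned (Rule 1). With Brygor, Nallio is earned (Rule 4). [4 rule applications]
Orbtam needs fewer.

Orbtam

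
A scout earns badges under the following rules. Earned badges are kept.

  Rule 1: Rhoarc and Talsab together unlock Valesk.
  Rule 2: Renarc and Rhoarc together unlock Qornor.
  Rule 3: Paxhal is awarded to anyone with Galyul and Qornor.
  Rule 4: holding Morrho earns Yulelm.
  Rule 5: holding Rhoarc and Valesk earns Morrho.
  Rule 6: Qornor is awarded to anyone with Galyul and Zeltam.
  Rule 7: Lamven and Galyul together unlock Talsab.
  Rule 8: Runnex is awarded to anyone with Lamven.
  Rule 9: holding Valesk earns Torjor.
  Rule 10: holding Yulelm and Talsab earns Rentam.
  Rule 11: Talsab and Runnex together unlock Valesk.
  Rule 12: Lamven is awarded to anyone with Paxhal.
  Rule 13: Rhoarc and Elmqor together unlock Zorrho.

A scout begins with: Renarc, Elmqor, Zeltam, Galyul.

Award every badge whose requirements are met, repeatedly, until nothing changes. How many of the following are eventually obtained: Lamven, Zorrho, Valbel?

With Galyul and Zeltam, Qornor is earned (Rule 6).
With Galyul and Qornor, Paxhal is earned (Rule 3).
With Paxhal, Lamven is earned (Rule 12).
Lamven: reached.
Zorrho would need Rhoarc and Elmqor (Rule 13), but Rhoarc is never earned.
No rule produces Valbel, and it is not given.
Reached: Lamven — 1 of the 3.

1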